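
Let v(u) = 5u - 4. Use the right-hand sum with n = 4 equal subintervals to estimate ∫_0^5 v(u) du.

Δu = (5 − 0)/4 = 1.25.
Right endpoints: 1.25, 2.5, 3.75, 5.
v(1.25) = 2.25, v(2.5) = 8.5, v(3.75) = 14.75, v(5) = 21.
Sum = Δu · [v(1.25) + v(2.5) + v(3.75) + v(5)].
Sum = 58.125.

58.125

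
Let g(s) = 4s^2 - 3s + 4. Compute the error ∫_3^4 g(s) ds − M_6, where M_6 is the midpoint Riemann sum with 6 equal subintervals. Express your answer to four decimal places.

Exact integral: ∫_3^4 g(s) ds ≈ 42.833333.
M_6 ≈ 42.824074.
Error ≈ 42.833333 − 42.824074 ≈ 0.0093.

0.0093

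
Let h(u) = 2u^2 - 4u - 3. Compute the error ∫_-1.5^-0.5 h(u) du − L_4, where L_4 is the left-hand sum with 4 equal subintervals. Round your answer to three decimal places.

Exact integral: ∫_-1.5^-0.5 h(u) du ≈ 3.16667.
L_4 = 4.1875.
Error ≈ 3.16667 − 4.1875 ≈ -1.021.

-1.021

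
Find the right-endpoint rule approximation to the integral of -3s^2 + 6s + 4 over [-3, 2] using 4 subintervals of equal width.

Δs = (2 − (-3))/4 = 1.25.
Right endpoints: -1.75, -0.5, 0.75, 2.
f(-1.75) = -15.6875, f(-0.5) = 0.25, f(0.75) = 6.8125, f(2) = 4.
Sum = Δs · [f(-1.75) + f(-0.5) + f(0.75) + f(2)].
Sum = -5.78125.

-5.78125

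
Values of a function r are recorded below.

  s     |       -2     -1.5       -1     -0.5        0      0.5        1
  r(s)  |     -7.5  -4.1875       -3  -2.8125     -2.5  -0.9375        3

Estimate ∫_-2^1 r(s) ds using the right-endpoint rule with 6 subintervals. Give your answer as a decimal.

Δs = 0.5.
Sum = 0.5·[(-4.1875) + (-3) + (-2.8125) + (-2.5) + (-0.9375) + 3] = -5.21875.

-5.21875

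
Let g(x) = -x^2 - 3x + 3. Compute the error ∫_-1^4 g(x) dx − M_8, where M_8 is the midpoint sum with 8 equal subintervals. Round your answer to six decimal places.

-0.162760

Exact integral: ∫_-1^4 g(x) dx ≈ -29.16666667.
M_8 = -29.00390625.
Error ≈ -29.16666667 − (-29.00390625) ≈ -0.162760.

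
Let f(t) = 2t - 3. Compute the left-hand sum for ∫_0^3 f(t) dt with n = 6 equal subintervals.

Δt = (3 − 0)/6 = 0.5.
Left endpoints: 0, 0.5, 1, 1.5, 2, 2.5.
f(0) = -3, f(0.5) = -2, f(1) = -1, f(1.5) = 0, f(2) = 1, f(2.5) = 2.
Sum = Δt · [f(0) + f(0.5) + f(1) + ...].
Sum = -1.5.

-1.5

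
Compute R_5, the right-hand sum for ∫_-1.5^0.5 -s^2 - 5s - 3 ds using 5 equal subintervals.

-3.82

Δs = (0.5 − (-1.5))/5 = 0.4.
Right endpoints: -1.1, -0.7, -0.3, 0.1, 0.5.
f(-1.1) = 1.29, f(-0.7) = 0.01, f(-0.3) = -1.59, f(0.1) = -3.51, f(0.5) = -5.75.
Sum = Δs · [f(-1.1) + f(-0.7) + f(-0.3) + f(0.1) + f(0.5)].
Sum = -3.82.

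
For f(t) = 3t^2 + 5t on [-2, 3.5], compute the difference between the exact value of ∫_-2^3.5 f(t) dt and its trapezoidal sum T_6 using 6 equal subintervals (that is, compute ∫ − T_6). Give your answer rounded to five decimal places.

Exact integral: ∫_-2^3.5 f(t) dt = 71.5.
T_6 ≈ 73.8107639.
Error ≈ 71.5 − 73.8107639 ≈ -2.31076.

-2.31076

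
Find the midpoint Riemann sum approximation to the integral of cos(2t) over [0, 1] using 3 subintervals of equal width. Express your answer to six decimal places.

0.463179

Δt = (1 − 0)/3 = 1/3.
Midpoints: 1/6, 0.5, 5/6.
f(1/6) ≈ 0.944957, f(0.5) ≈ 0.540302, f(5/6) ≈ -0.095724.
Sum = Δt · [f(1/6) + f(0.5) + f(5/6)].
Sum ≈ 0.463179.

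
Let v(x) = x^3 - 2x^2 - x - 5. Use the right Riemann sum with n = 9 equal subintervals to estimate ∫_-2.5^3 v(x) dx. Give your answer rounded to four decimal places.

Δx = (3 − (-2.5))/9 = 11/18.
Right endpoints: -17/9, -23/18, -2/3, -1/18, 5/9, 7/6, 16/9, 43/18, 3.
v(-17/9) = -12383/729, v(-23/18) = -52919/5832, v(-2/3) = -149/27, v(-1/18) = -28873/5832, v(5/9) = -4375/729, v(7/6) = -1577/216, v(16/9) = -5453/729, v(43/18) = -30149/5832, v(3) = 1.
Sum = Δx · [v(-17/9) + v(-23/18) + v(-2/3) + ...].
Sum ≈ -37.5720.

-37.5720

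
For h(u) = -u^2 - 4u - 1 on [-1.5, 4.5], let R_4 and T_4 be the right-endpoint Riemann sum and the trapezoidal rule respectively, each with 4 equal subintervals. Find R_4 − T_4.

-31.5

R_4 = -107.25.
T_4 = -75.75.
R_4 − T_4 = -31.5.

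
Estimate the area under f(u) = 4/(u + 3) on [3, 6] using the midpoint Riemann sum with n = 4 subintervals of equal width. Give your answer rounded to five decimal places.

1.62042

Δu = (6 − 3)/4 = 0.75.
Midpoints: 3.375, 4.125, 4.875, 5.625.
f(3.375) = 32/51, f(4.125) = 32/57, f(4.875) = 32/63, f(5.625) = 32/69.
Sum = Δu · [f(3.375) + f(4.125) + f(4.875) + f(5.625)].
Sum ≈ 1.62042.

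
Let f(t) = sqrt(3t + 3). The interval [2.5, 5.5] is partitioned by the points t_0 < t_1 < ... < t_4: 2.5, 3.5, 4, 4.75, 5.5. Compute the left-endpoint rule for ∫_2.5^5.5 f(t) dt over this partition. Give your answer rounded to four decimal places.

Subinterval widths: 1, 0.5, 0.75, 0.75.
Left endpoints: 2.5, 3.5, 4, 4.75.
f(2.5) ≈ 3.2404, f(3.5) ≈ 3.6742, f(4) ≈ 3.8730, f(4.75) ≈ 4.1533.
Sum = Σ Δt_i · f(t_i).
Sum ≈ 11.0972.

11.0972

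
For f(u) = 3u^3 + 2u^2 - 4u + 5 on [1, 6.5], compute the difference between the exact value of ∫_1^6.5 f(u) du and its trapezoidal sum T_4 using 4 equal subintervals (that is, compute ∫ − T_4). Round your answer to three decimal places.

-61.957

Exact integral: ∫_1^6.5 f(u) du ≈ 1465.46354.
T_4 ≈ 1527.42090.
Error ≈ 1465.46354 − 1527.42090 ≈ -61.957.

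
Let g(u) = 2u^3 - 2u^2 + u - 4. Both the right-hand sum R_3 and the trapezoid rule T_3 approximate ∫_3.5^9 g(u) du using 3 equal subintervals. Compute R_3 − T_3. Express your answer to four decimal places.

1136.8958

R_3 ≈ 4006.699074.
T_3 ≈ 2869.803241.
R_3 − T_3 ≈ 1136.8958.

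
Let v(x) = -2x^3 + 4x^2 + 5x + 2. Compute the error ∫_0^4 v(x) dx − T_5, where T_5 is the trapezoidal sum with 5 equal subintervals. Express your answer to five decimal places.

3.41333

Exact integral: ∫_0^4 v(x) dx ≈ 5.3333333.
T_5 = 1.92.
Error ≈ 5.3333333 − 1.92 ≈ 3.41333.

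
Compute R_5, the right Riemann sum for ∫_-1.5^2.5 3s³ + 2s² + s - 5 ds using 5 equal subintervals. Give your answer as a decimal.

Δs = (2.5 − (-1.5))/5 = 0.8.
Right endpoints: -0.7, 0.1, 0.9, 1.7, 2.5.
f(-0.7) = -5.749, f(0.1) = -4.877, f(0.9) = -0.293, f(1.7) = 17.219, f(2.5) = 56.875.
Sum = Δs · [f(-0.7) + f(0.1) + f(0.9) + f(1.7) + f(2.5)].
Sum = 50.54.

50.54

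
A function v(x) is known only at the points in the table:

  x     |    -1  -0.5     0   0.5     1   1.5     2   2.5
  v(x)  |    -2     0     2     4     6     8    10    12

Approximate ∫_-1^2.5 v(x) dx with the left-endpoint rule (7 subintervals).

14

Δx = 0.5.
Sum = 0.5·[(-2) + 0 + 2 + 4 + 6 + 8 + 10] = 14.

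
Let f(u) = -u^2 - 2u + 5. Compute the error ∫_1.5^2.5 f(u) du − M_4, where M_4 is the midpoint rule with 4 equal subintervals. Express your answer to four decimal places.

Exact integral: ∫_1.5^2.5 f(u) du ≈ -3.083333.
M_4 = -3.078125.
Error ≈ -3.083333 − (-3.078125) ≈ -0.0052.

-0.0052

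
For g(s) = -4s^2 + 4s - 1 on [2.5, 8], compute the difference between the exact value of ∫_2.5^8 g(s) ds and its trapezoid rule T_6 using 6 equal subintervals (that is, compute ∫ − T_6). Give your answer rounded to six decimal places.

3.081019

Exact integral: ∫_2.5^8 g(s) ds ≈ -551.83333333.
T_6 ≈ -554.91435185.
Error ≈ -551.83333333 − (-554.91435185) ≈ 3.081019.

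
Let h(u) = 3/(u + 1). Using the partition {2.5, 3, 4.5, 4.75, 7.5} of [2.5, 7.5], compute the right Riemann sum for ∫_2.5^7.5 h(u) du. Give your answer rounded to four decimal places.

Subinterval widths: 0.5, 1.5, 0.25, 2.75.
Right endpoints: 3, 4.5, 4.75, 7.5.
h(3) = 0.75, h(4.5) = 6/11, h(4.75) = 12/23, h(7.5) = 6/17.
Sum = Σ Δu_i · h(u_i).
Sum ≈ 2.2942.

2.2942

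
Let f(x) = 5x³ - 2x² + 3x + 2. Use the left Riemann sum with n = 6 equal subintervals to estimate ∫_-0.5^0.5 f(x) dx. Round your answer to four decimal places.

1.4699

Δx = (0.5 − (-0.5))/6 = 1/6.
Left endpoints: -0.5, -1/3, -1/6, 0, 1/6, 1/3.
f(-0.5) = -0.625, f(-1/3) = 16/27, f(-1/6) = 307/216, f(0) = 2, f(1/6) = 533/216, f(1/3) = 80/27.
Sum = Δx · [f(-0.5) + f(-1/3) + f(-1/6) + ...].
Sum ≈ 1.4699.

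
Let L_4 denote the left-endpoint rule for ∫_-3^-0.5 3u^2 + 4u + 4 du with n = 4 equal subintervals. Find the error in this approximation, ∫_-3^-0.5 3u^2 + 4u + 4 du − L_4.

Exact integral: ∫_-3^-0.5 f(u) du = 19.375.
L_4 = 24.94140625.
Error = 19.375 − 24.94140625 = -5.56640625.

-5.56640625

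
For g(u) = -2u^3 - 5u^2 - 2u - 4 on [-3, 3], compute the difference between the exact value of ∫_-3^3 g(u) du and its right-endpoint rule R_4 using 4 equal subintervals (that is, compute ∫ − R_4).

101.25

Exact integral: ∫_-3^3 g(u) du = -114.
R_4 = -215.25.
Error = -114 − (-215.25) = 101.25.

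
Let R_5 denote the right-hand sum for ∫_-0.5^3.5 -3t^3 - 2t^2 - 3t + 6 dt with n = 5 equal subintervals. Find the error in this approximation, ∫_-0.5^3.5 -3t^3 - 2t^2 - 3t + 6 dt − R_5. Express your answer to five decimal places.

Exact integral: ∫_-0.5^3.5 f(t) dt ≈ -135.1666667.
R_5 = -207.78.
Error ≈ -135.1666667 − (-207.78) ≈ 72.61333.

72.61333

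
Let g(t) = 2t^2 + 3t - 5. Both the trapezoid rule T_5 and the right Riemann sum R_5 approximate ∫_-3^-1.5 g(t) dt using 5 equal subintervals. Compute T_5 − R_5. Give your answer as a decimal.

T_5 = -1.83.
R_5 = -3.18.
T_5 − R_5 = 1.35.

1.35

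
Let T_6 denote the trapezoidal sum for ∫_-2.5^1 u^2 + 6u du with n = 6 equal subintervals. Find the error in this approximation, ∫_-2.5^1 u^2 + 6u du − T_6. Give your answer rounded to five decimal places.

-0.19850

Exact integral: ∫_-2.5^1 f(u) du ≈ -10.2083333.
T_6 ≈ -10.0098380.
Error ≈ -10.2083333 − (-10.0098380) ≈ -0.19850.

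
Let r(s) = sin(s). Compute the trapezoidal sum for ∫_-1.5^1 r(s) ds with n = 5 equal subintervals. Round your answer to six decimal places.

Δs = (1 − (-1.5))/5 = 0.5.
r(-1.5) ≈ -0.997495, r(-1) ≈ -0.841471, r(-0.5) ≈ -0.479426, r(0) ≈ 0.000000, r(0.5) ≈ 0.479426, r(1) ≈ 0.841471.
T_5 = (Δs/2)·[r(s_0) + 2r(s_1) + ... + 2r(s_{4}) + r(s_5)].
Sum ≈ -0.459741.

-0.459741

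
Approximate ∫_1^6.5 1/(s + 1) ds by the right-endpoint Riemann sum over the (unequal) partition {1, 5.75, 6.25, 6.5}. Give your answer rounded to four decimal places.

Subinterval widths: 4.75, 0.5, 0.25.
Right endpoints: 5.75, 6.25, 6.5.
f(5.75) = 4/27, f(6.25) = 4/29, f(6.5) = 2/15.
Sum = Σ Δs_i · f(s_i).
Sum ≈ 0.8060.

0.8060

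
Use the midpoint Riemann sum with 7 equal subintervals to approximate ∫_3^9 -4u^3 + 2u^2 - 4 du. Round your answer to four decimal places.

Δu = (9 − 3)/7 = 6/7.
Midpoints: 24/7, 30/7, 36/7, 6, 48/7, 54/7, 60/7.
f(24/7) = -48604/343, f(30/7) = -96772/343, f(36/7) = -169852/343, f(6) = -796, f(48/7) = -411484/343, f(54/7) = -590404/343, f(60/7) = -814972/343.
Sum = Δu · [f(24/7) + f(30/7) + f(36/7) + ...].
Sum ≈ -6010.2857.

-6010.2857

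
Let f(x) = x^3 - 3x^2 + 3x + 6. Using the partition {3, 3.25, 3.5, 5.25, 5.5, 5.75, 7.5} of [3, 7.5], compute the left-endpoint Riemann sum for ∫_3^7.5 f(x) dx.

293.21484375

Subinterval widths: 0.25, 0.25, 1.75, 0.25, 0.25, 1.75.
Left endpoints: 3, 3.25, 3.5, 5.25, 5.5, 5.75.
f(3) = 15, f(3.25) = 18.390625, f(3.5) = 22.625, f(5.25) = 83.765625, f(5.5) = 98.125, f(5.75) = 114.171875.
Sum = Σ Δx_i · f(x_i).
Sum = 293.21484375.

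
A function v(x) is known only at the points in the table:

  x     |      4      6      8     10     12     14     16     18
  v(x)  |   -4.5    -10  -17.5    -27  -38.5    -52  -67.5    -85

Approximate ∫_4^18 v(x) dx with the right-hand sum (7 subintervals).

Δx = 2.
Sum = 2·[(-10) + (-17.5) + (-27) + (-38.5) + (-52) + (-67.5) + (-85)] = -595.

-595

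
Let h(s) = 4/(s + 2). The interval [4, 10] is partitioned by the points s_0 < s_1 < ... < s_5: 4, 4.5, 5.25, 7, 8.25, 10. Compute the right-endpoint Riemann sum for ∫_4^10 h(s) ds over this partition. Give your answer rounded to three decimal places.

Subinterval widths: 0.5, 0.75, 1.75, 1.25, 1.75.
Right endpoints: 4.5, 5.25, 7, 8.25, 10.
h(4.5) = 8/13, h(5.25) = 16/29, h(7) = 4/9, h(8.25) = 16/41, h(10) = 1/3.
Sum = Σ Δs_i · h(s_i).
Sum ≈ 2.570.

2.570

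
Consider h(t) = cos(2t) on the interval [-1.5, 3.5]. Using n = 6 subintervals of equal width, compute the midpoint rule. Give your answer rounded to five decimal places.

0.44928

Δt = (3.5 − (-1.5))/6 = 5/6.
Midpoints: -13/12, -0.25, 7/12, 17/12, 2.25, 37/12.
h(-13/12) ≈ -0.56123, h(-0.25) ≈ 0.87758, h(7/12) ≈ 0.39322, h(17/12) ≈ -0.95286, h(2.25) ≈ -0.21080, h(37/12) ≈ 0.99322.
Sum = Δt · [h(-13/12) + h(-0.25) + h(7/12) + ...].
Sum ≈ 0.44928.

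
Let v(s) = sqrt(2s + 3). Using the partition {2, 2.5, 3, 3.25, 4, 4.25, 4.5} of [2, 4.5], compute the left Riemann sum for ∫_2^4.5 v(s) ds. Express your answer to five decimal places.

Subinterval widths: 0.5, 0.5, 0.25, 0.75, 0.25, 0.25.
Left endpoints: 2, 2.5, 3, 3.25, 4, 4.25.
v(2) ≈ 2.64575, v(2.5) ≈ 2.82843, v(3) ≈ 3.00000, v(3.25) ≈ 3.08221, v(4) ≈ 3.31662, v(4.25) ≈ 3.39116.
Sum = Σ Δs_i · v(s_i).
Sum ≈ 7.47569.

7.47569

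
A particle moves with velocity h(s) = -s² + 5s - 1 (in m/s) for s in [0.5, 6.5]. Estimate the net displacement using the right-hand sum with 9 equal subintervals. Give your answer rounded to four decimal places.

Δs = (6.5 − 0.5)/9 = 2/3.
Right endpoints: 7/6, 11/6, 2.5, 19/6, 23/6, 4.5, 31/6, 35/6, 6.5.
h(7/6) = 125/36, h(11/6) = 173/36, h(2.5) = 5.25, h(19/6) = 173/36, h(23/6) = 125/36, h(4.5) = 1.25, h(31/6) = -67/36, h(35/6) = -211/36, h(6.5) = -10.75.
Sum = Δs · [h(7/6) + h(11/6) + h(2.5) + ...].
Sum ≈ 3.0556.

3.0556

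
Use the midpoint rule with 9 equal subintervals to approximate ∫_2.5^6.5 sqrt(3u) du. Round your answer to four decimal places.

Δu = (6.5 − 2.5)/9 = 4/9.
Midpoints: 49/18, 19/6, 65/18, 73/18, 4.5, 89/18, 97/18, 35/6, 113/18.
f(49/18) ≈ 2.8577, f(19/6) ≈ 3.0822, f(65/18) ≈ 3.2914, f(73/18) ≈ 3.4881, f(4.5) ≈ 3.6742, f(89/18) ≈ 3.8514, f(97/18) ≈ 4.0208, f(35/6) ≈ 4.1833, f(113/18) ≈ 4.3397.
Sum = Δu · [f(49/18) + f(19/6) + f(65/18) + ...].
Sum ≈ 14.5728.

14.5728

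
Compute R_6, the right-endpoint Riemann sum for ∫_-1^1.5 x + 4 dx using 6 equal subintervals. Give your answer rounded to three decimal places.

11.146

Δx = (1.5 − (-1))/6 = 5/12.
Right endpoints: -7/12, -1/6, 0.25, 2/3, 13/12, 1.5.
f(-7/12) = 41/12, f(-1/6) = 23/6, f(0.25) = 4.25, f(2/3) = 14/3, f(13/12) = 61/12, f(1.5) = 5.5.
Sum = Δx · [f(-7/12) + f(-1/6) + f(0.25) + ...].
Sum ≈ 11.146.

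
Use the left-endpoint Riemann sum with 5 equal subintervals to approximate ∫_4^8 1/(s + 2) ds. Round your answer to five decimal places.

Δs = (8 − 4)/5 = 0.8.
Left endpoints: 4, 4.8, 5.6, 6.4, 7.2.
f(4) = 1/6, f(4.8) = 5/34, f(5.6) = 5/38, f(6.4) = 5/42, f(7.2) = 5/46.
Sum = Δs · [f(4) + f(4.8) + f(5.6) + f(6.4) + f(7.2)].
Sum ≈ 0.53844.

0.53844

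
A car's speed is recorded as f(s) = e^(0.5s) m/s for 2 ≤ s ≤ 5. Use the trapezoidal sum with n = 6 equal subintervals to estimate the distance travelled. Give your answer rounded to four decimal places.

19.0269

Δs = (5 − 2)/6 = 0.5.
f(2) ≈ 2.7183, f(2.5) ≈ 3.4903, f(3) ≈ 4.4817, f(3.5) ≈ 5.7546, f(4) ≈ 7.3891, f(4.5) ≈ 9.4877, f(5) ≈ 12.1825.
T_6 = (Δs/2)·[f(s_0) + 2f(s_1) + ... + 2f(s_{5}) + f(s_6)].
Sum ≈ 19.0269.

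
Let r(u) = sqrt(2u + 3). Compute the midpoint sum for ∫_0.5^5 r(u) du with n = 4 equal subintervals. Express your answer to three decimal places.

Δu = (5 − 0.5)/4 = 1.125.
Midpoints: 1.0625, 2.1875, 3.3125, 4.4375.
r(1.0625) ≈ 2.264, r(2.1875) ≈ 2.716, r(3.3125) ≈ 3.102, r(4.4375) ≈ 3.446.
Sum = Δu · [r(1.0625) + r(2.1875) + r(3.3125) + r(4.4375)].
Sum ≈ 12.969.

12.969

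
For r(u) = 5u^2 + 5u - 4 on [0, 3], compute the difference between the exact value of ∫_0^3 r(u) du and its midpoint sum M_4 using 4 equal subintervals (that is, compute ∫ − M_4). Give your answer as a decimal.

Exact integral: ∫_0^3 r(u) du = 55.5.
M_4 = 54.796875.
Error = 55.5 − 54.796875 = 0.703125.

0.703125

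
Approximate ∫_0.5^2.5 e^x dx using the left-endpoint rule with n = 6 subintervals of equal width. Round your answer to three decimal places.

8.875

Δx = (2.5 − 0.5)/6 = 1/3.
Left endpoints: 0.5, 5/6, 7/6, 1.5, 11/6, 13/6.
f(0.5) ≈ 1.649, f(5/6) ≈ 2.301, f(7/6) ≈ 3.211, f(1.5) ≈ 4.482, f(11/6) ≈ 6.255, f(13/6) ≈ 8.729.
Sum = Δx · [f(0.5) + f(5/6) + f(7/6) + ...].
Sum ≈ 8.875.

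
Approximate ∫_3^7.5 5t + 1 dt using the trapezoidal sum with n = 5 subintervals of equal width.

122.625

Δt = (7.5 − 3)/5 = 0.9.
f(3) = 16, f(3.9) = 20.5, f(4.8) = 25, f(5.7) = 29.5, f(6.6) = 34, f(7.5) = 38.5.
T_5 = (Δt/2)·[f(t_0) + 2f(t_1) + ... + 2f(t_{4}) + f(t_5)].
Sum = 122.625.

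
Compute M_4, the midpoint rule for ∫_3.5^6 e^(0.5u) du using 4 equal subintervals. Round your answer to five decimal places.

28.54557

Δu = (6 − 3.5)/4 = 0.625.
Midpoints: 3.8125, 4.4375, 5.0625, 5.6875.
f(3.8125) ≈ 6.72781, f(4.4375) ≈ 9.19583, f(5.0625) ≈ 12.56921, f(5.6875) ≈ 17.18007.
Sum = Δu · [f(3.8125) + f(4.4375) + f(5.0625) + f(5.6875)].
Sum ≈ 28.54557.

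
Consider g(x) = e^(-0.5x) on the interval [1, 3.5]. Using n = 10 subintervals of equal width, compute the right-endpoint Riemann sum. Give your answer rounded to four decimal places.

Δx = (3.5 − 1)/10 = 0.25.
Right endpoints: 1.25, 1.5, 1.75, 2, 2.25, 2.5, 2.75, 3, 3.25, 3.5.
g(1.25) ≈ 0.5353, g(1.5) ≈ 0.4724, g(1.75) ≈ 0.4169, g(2) ≈ 0.3679, g(2.25) ≈ 0.3247, g(2.5) ≈ 0.2865, g(2.75) ≈ 0.2528, g(3) ≈ 0.2231, g(3.25) ≈ 0.1969, g(3.5) ≈ 0.1738.
Sum = Δx · [g(1.25) + g(1.5) + g(1.75) + ...].
Sum ≈ 0.8125.

0.8125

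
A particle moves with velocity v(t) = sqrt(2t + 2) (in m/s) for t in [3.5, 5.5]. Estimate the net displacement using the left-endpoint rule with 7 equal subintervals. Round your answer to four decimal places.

6.5372

Δt = (5.5 − 3.5)/7 = 2/7.
Left endpoints: 3.5, 53/14, 57/14, 61/14, 65/14, 69/14, 73/14.
v(3.5) ≈ 3.0000, v(53/14) ≈ 3.0938, v(57/14) ≈ 3.1848, v(61/14) ≈ 3.2733, v(65/14) ≈ 3.3594, v(69/14) ≈ 3.4434, v(73/14) ≈ 3.5254.
Sum = Δt · [v(3.5) + v(53/14) + v(57/14) + ...].
Sum ≈ 6.5372.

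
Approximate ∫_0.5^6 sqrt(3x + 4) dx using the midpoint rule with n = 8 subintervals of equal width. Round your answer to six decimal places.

20.070818

Δx = (6 − 0.5)/8 = 0.6875.
Midpoints: 0.84375, 1.53125, 2.21875, 2.90625, 3.59375, 4.28125, 4.96875, 5.65625.
f(0.84375) ≈ 2.555631, f(1.53125) ≈ 2.931510, f(2.21875) ≈ 3.264391, f(2.90625) ≈ 3.566336, f(3.59375) ≈ 3.844639, f(4.28125) ≈ 4.104114, f(4.96875) ≈ 4.348132, f(5.65625) ≈ 4.579165.
Sum = Δx · [f(0.84375) + f(1.53125) + f(2.21875) + ...].
Sum ≈ 20.070818.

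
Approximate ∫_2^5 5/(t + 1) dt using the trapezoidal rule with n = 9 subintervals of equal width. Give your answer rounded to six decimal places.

3.469588

Δt = (5 − 2)/9 = 1/3.
f(2) = 5/3, f(7/3) = 1.5, f(8/3) = 15/11, f(3) = 1.25, f(10/3) = 15/13, f(11/3) = 15/14, f(4) = 1, f(13/3) = 0.9375, f(14/3) = 15/17, f(5) = 5/6.
T_9 = (Δt/2)·[f(t_0) + 2f(t_1) + ... + 2f(t_{8}) + f(t_9)].
Sum ≈ 3.469588.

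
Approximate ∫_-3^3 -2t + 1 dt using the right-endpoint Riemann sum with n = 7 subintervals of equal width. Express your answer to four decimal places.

Δt = (3 − (-3))/7 = 6/7.
Right endpoints: -15/7, -9/7, -3/7, 3/7, 9/7, 15/7, 3.
f(-15/7) = 37/7, f(-9/7) = 25/7, f(-3/7) = 13/7, f(3/7) = 1/7, f(9/7) = -11/7, f(15/7) = -23/7, f(3) = -5.
Sum = Δt · [f(-15/7) + f(-9/7) + f(-3/7) + ...].
Sum ≈ 0.8571.

0.8571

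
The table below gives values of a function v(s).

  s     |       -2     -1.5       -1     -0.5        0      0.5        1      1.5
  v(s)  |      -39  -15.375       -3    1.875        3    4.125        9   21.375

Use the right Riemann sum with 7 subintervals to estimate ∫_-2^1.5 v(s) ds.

10.5

Δs = 0.5.
Sum = 0.5·[(-15.375) + (-3) + 1.875 + 3 + 4.125 + 9 + 21.375] = 10.5.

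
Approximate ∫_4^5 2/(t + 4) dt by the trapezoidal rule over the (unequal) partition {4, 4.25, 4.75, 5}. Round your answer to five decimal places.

0.23565

Subinterval widths: 0.25, 0.5, 0.25.
f(4) = 0.25, f(4.25) = 8/33, f(4.75) = 8/35, f(5) = 2/9.
On each subinterval the trapezoid contributes (Δt_i/2)·[f(t_{i-1}) + f(t_i)].
Sum ≈ 0.23565.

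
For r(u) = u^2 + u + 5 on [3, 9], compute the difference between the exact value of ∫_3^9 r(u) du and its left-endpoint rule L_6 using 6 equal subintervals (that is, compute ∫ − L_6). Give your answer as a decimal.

Exact integral: ∫_3^9 r(u) du = 300.
L_6 = 262.
Error = 300 − 262 = 38.

38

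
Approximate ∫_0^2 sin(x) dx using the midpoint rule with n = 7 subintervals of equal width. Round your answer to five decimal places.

1.42098

Δx = (2 − 0)/7 = 2/7.
Midpoints: 1/7, 3/7, 5/7, 1, 9/7, 11/7, 13/7.
f(1/7) ≈ 0.14237, f(3/7) ≈ 0.41557, f(5/7) ≈ 0.65508, f(1) ≈ 0.84147, f(9/7) ≈ 0.95964, f(11/7) ≈ 1.00000, f(13/7) ≈ 0.95928.
Sum = Δx · [f(1/7) + f(3/7) + f(5/7) + ...].
Sum ≈ 1.42098.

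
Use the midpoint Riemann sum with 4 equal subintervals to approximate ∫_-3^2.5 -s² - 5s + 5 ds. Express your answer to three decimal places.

Δs = (2.5 − (-3))/4 = 1.375.
Midpoints: -2.3125, -0.9375, 0.4375, 1.8125.
f(-2.3125) = 11.21484375, f(-0.9375) = 8.80859375, f(0.4375) = 2.62109375, f(1.8125) = -7.34765625.
Sum = Δs · [f(-2.3125) + f(-0.9375) + f(0.4375) + f(1.8125)].
Sum ≈ 21.033.

21.033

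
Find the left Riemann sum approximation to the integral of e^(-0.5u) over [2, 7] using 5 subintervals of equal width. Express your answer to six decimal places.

0.858217

Δu = (7 − 2)/5 = 1.
Left endpoints: 2, 3, 4, 5, 6.
f(2) ≈ 0.367879, f(3) ≈ 0.223130, f(4) ≈ 0.135335, f(5) ≈ 0.082085, f(6) ≈ 0.049787.
Sum = Δu · [f(2) + f(3) + f(4) + f(5) + f(6)].
Sum ≈ 0.858217.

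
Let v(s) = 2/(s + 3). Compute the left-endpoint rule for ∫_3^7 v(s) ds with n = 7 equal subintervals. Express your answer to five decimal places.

1.06071

Δs = (7 − 3)/7 = 4/7.
Left endpoints: 3, 25/7, 29/7, 33/7, 37/7, 41/7, 45/7.
v(3) = 1/3, v(25/7) = 7/23, v(29/7) = 0.28, v(33/7) = 7/27, v(37/7) = 7/29, v(41/7) = 7/31, v(45/7) = 7/33.
Sum = Δs · [v(3) + v(25/7) + v(29/7) + ...].
Sum ≈ 1.06071.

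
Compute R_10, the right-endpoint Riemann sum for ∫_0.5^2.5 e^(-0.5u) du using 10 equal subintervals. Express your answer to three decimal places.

Δu = (2.5 − 0.5)/10 = 0.2.
Right endpoints: 0.7, 0.9, 1.1, 1.3, 1.5, 1.7, 1.9, 2.1, 2.3, 2.5.
f(0.7) ≈ 0.705, f(0.9) ≈ 0.638, f(1.1) ≈ 0.577, f(1.3) ≈ 0.522, f(1.5) ≈ 0.472, f(1.7) ≈ 0.427, f(1.9) ≈ 0.387, f(2.1) ≈ 0.350, f(2.3) ≈ 0.317, f(2.5) ≈ 0.287.
Sum = Δu · [f(0.7) + f(0.9) + f(1.1) + ...].
Sum ≈ 0.936.

0.936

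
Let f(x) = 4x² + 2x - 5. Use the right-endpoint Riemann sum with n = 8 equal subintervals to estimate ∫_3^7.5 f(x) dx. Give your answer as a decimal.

Δx = (7.5 − 3)/8 = 0.5625.
Right endpoints: 3.5625, 4.125, 4.6875, 5.25, 5.8125, 6.375, 6.9375, 7.5.
f(3.5625) = 52.890625, f(4.125) = 71.3125, f(4.6875) = 92.265625, f(5.25) = 115.75, f(5.8125) = 141.765625, f(6.375) = 170.3125, f(6.9375) = 201.390625, f(7.5) = 235.
Sum = Δx · [f(3.5625) + f(4.125) + f(4.6875) + ...].
Sum = 607.88671875.

607.88671875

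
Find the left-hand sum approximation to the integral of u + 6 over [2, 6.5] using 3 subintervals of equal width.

42.75

Δu = (6.5 − 2)/3 = 1.5.
Left endpoints: 2, 3.5, 5.
f(2) = 8, f(3.5) = 9.5, f(5) = 11.
Sum = Δu · [f(2) + f(3.5) + f(5)].
Sum = 42.75.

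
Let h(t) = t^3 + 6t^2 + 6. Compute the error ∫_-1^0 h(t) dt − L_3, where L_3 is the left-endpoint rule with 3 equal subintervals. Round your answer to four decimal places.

Exact integral: ∫_-1^0 h(t) dt = 7.75.
L_3 ≈ 8.666667.
Error ≈ 7.75 − 8.666667 ≈ -0.9167.

-0.9167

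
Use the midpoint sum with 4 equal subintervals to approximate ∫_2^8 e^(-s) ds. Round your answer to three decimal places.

0.123

Δs = (8 − 2)/4 = 1.5.
Midpoints: 2.75, 4.25, 5.75, 7.25.
f(2.75) ≈ 0.064, f(4.25) ≈ 0.014, f(5.75) ≈ 0.003, f(7.25) ≈ 0.001.
Sum = Δs · [f(2.75) + f(4.25) + f(5.75) + f(7.25)].
Sum ≈ 0.123.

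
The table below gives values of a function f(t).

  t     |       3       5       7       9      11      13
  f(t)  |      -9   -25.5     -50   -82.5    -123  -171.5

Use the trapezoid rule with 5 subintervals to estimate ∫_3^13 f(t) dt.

Δt = 2.
T_5 = (2/2)·[(-9) + 2·(-25.5) + 2·(-50) + 2·(-82.5) + 2·(-123) + (-171.5)] = -742.5.

-742.5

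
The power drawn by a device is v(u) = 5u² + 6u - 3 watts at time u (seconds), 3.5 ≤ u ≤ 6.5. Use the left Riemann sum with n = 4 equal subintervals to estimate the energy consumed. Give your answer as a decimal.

Δu = (6.5 − 3.5)/4 = 0.75.
Left endpoints: 3.5, 4.25, 5, 5.75.
v(3.5) = 79.25, v(4.25) = 112.8125, v(5) = 152, v(5.75) = 196.8125.
Sum = Δu · [v(3.5) + v(4.25) + v(5) + v(5.75)].
Sum = 405.65625.

405.65625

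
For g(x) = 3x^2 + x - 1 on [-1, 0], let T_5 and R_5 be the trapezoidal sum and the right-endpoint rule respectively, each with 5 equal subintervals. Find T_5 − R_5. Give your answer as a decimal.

0.2

T_5 = -0.48.
R_5 = -0.68.
T_5 − R_5 = 0.2.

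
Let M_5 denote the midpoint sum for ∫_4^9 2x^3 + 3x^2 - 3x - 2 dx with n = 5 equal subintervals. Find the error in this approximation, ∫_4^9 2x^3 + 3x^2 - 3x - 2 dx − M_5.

17.5

Exact integral: ∫_4^9 f(x) dx = 3710.
M_5 = 3692.5.
Error = 3710 − 3692.5 = 17.5.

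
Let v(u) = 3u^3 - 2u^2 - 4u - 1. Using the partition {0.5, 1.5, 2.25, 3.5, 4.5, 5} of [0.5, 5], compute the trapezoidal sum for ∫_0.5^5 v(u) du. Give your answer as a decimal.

347.953125

Subinterval widths: 1, 0.75, 1.25, 1, 0.5.
v(0.5) = -3.125, v(1.5) = -1.375, v(2.25) = 14.046875, v(3.5) = 89.125, v(4.5) = 213.875, v(5) = 304.
On each subinterval the trapezoid contributes (Δu_i/2)·[v(u_{i-1}) + v(u_i)].
Sum = 347.953125.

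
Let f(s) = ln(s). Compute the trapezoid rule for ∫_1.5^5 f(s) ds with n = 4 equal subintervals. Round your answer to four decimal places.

Δs = (5 − 1.5)/4 = 0.875.
f(1.5) ≈ 0.4055, f(2.375) ≈ 0.8650, f(3.25) ≈ 1.1787, f(4.125) ≈ 1.4171, f(5) ≈ 1.6094.
T_4 = (Δs/2)·[f(s_0) + 2f(s_1) + 2f(s_2) + 2f(s_3) + f(s_4)].
Sum ≈ 3.9096.

3.9096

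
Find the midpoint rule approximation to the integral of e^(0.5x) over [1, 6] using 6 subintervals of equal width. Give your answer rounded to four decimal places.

36.6082

Δx = (6 − 1)/6 = 5/6.
Midpoints: 17/12, 2.25, 37/12, 47/12, 4.75, 67/12.
f(17/12) ≈ 2.0306, f(2.25) ≈ 3.0802, f(37/12) ≈ 4.6724, f(47/12) ≈ 7.0875, f(4.75) ≈ 10.7510, f(67/12) ≈ 16.3082.
Sum = Δx · [f(17/12) + f(2.25) + f(37/12) + ...].
Sum ≈ 36.6082.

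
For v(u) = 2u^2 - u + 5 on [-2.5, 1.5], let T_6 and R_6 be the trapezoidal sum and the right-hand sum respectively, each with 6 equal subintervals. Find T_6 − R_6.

4

T_6 ≈ 35.25925926.
R_6 ≈ 31.25925926.
T_6 − R_6 = 4.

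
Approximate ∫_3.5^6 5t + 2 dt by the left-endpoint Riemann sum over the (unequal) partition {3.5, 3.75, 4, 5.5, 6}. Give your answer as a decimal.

57.8125

Subinterval widths: 0.25, 0.25, 1.5, 0.5.
Left endpoints: 3.5, 3.75, 4, 5.5.
f(3.5) = 19.5, f(3.75) = 20.75, f(4) = 22, f(5.5) = 29.5.
Sum = Σ Δt_i · f(t_i).
Sum = 57.8125.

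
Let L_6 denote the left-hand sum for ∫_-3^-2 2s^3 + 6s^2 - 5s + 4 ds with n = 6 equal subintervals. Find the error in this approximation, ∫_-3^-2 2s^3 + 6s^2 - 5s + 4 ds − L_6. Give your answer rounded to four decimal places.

0.2917

Exact integral: ∫_-3^-2 f(s) ds = 22.
L_6 ≈ 21.708333.
Error ≈ 22 − 21.708333 ≈ 0.2917.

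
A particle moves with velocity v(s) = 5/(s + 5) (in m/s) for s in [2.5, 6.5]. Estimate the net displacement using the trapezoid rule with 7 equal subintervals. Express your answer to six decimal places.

2.138609

Δs = (6.5 − 2.5)/7 = 4/7.
v(2.5) = 2/3, v(43/14) = 70/113, v(51/14) = 70/121, v(59/14) = 70/129, v(67/14) = 70/137, v(75/14) = 14/29, v(83/14) = 70/153, v(6.5) = 10/23.
T_7 = (Δs/2)·[v(s_0) + 2v(s_1) + ... + 2v(s_{6}) + v(s_7)].
Sum ≈ 2.138609.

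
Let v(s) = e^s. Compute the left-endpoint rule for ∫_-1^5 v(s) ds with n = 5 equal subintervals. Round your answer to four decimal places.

76.5713

Δs = (5 − (-1))/5 = 1.2.
Left endpoints: -1, 0.2, 1.4, 2.6, 3.8.
v(-1) ≈ 0.3679, v(0.2) ≈ 1.2214, v(1.4) ≈ 4.0552, v(2.6) ≈ 13.4637, v(3.8) ≈ 44.7012.
Sum = Δs · [v(-1) + v(0.2) + v(1.4) + v(2.6) + v(3.8)].
Sum ≈ 76.5713.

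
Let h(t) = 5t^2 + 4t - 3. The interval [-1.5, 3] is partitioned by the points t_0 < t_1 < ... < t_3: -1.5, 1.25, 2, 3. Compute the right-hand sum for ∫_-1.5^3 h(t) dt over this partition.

Subinterval widths: 2.75, 0.75, 1.
Right endpoints: 1.25, 2, 3.
h(1.25) = 9.8125, h(2) = 25, h(3) = 54.
Sum = Σ Δt_i · h(t_i).
Sum = 99.734375.

99.734375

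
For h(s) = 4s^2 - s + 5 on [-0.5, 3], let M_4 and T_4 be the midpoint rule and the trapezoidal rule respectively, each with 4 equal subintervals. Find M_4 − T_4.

-2.6796875

M_4 = 48.3984375.
T_4 = 51.078125.
M_4 − T_4 = -2.6796875.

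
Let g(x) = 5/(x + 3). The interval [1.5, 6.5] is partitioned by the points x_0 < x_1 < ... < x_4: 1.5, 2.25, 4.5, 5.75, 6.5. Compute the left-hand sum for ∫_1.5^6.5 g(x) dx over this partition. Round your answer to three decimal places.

4.238

Subinterval widths: 0.75, 2.25, 1.25, 0.75.
Left endpoints: 1.5, 2.25, 4.5, 5.75.
g(1.5) = 10/9, g(2.25) = 20/21, g(4.5) = 2/3, g(5.75) = 4/7.
Sum = Σ Δx_i · g(x_i).
Sum ≈ 4.238.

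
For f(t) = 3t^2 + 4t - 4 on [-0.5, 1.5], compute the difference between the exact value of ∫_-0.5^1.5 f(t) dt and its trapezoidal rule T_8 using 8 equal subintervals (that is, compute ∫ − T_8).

-0.0625

Exact integral: ∫_-0.5^1.5 f(t) dt = -0.5.
T_8 = -0.4375.
Error = -0.5 − (-0.4375) = -0.0625.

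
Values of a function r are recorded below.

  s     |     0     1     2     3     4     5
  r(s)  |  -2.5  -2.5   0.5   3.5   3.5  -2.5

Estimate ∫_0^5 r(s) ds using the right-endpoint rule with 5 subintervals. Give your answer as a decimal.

2.5

Δs = 1.
Sum = 1·[(-2.5) + 0.5 + 3.5 + 3.5 + (-2.5)] = 2.5.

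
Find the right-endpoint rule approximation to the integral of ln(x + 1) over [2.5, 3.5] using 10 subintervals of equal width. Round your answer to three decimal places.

Δx = (3.5 − 2.5)/10 = 0.1.
Right endpoints: 2.6, 2.7, 2.8, 2.9, 3, 3.1, 3.2, 3.3, 3.4, 3.5.
f(2.6) ≈ 1.281, f(2.7) ≈ 1.308, f(2.8) ≈ 1.335, f(2.9) ≈ 1.361, f(3) ≈ 1.386, f(3.1) ≈ 1.411, f(3.2) ≈ 1.435, f(3.3) ≈ 1.459, f(3.4) ≈ 1.482, f(3.5) ≈ 1.504.
Sum = Δx · [f(2.6) + f(2.7) + f(2.8) + ...].
Sum ≈ 1.396.

1.396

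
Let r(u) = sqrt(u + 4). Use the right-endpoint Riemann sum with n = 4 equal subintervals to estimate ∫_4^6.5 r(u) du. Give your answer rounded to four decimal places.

7.7256

Δu = (6.5 − 4)/4 = 0.625.
Right endpoints: 4.625, 5.25, 5.875, 6.5.
r(4.625) ≈ 2.9368, r(5.25) ≈ 3.0414, r(5.875) ≈ 3.1425, r(6.5) ≈ 3.2404.
Sum = Δu · [r(4.625) + r(5.25) + r(5.875) + r(6.5)].
Sum ≈ 7.7256.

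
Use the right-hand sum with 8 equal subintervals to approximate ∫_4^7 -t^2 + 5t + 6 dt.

Δt = (7 − 4)/8 = 0.375.
Right endpoints: 4.375, 4.75, 5.125, 5.5, 5.875, 6.25, 6.625, 7.
f(4.375) = 8.734375, f(4.75) = 7.1875, f(5.125) = 5.359375, f(5.5) = 3.25, f(5.875) = 0.859375, f(6.25) = -1.8125, f(6.625) = -4.765625, f(7) = -8.
Sum = Δt · [f(4.375) + f(4.75) + f(5.125) + ...].
Sum = 4.0546875.

4.0546875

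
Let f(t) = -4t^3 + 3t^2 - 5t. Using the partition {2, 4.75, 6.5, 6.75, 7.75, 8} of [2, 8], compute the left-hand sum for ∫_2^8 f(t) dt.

Subinterval widths: 2.75, 1.75, 0.25, 1, 0.25.
Left endpoints: 2, 4.75, 6.5, 6.75, 7.75.
f(2) = -30, f(4.75) = -384.75, f(6.5) = -1004.25, f(6.75) = -1127.25, f(7.75) = -1720.5.
Sum = Σ Δt_i · f(t_i).
Sum = -2564.25.

-2564.25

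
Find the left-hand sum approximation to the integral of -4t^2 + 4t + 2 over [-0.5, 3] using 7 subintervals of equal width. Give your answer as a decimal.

-7

Δt = (3 − (-0.5))/7 = 0.5.
Left endpoints: -0.5, 0, 0.5, 1, 1.5, 2, 2.5.
f(-0.5) = -1, f(0) = 2, f(0.5) = 3, f(1) = 2, f(1.5) = -1, f(2) = -6, f(2.5) = -13.
Sum = Δt · [f(-0.5) + f(0) + f(0.5) + ...].
Sum = -7.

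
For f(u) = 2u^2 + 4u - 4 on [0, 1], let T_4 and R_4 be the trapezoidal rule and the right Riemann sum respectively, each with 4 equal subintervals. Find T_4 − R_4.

T_4 = -1.3125.
R_4 = -0.5625.
T_4 − R_4 = -0.75.

-0.75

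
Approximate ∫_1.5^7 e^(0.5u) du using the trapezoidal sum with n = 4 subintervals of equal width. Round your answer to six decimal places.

64.419817

Δu = (7 − 1.5)/4 = 1.375.
f(1.5) ≈ 2.117000, f(2.875) ≈ 4.210157, f(4.25) ≈ 8.372897, f(5.625) ≈ 16.651495, f(7) ≈ 33.115452.
T_4 = (Δu/2)·[f(u_0) + 2f(u_1) + 2f(u_2) + 2f(u_3) + f(u_4)].
Sum ≈ 64.419817.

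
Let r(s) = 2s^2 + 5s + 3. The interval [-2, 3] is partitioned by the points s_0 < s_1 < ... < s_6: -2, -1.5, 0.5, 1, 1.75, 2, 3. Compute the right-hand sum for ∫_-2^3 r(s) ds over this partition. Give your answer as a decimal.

71.65625

Subinterval widths: 0.5, 2, 0.5, 0.75, 0.25, 1.
Right endpoints: -1.5, 0.5, 1, 1.75, 2, 3.
r(-1.5) = 0, r(0.5) = 6, r(1) = 10, r(1.75) = 17.875, r(2) = 21, r(3) = 36.
Sum = Σ Δs_i · r(s_i).
Sum = 71.65625.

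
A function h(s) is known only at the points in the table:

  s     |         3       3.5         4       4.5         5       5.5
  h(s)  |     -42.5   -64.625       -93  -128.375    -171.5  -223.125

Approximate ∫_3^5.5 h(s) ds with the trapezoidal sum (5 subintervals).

-295.15625

Δs = 0.5.
T_5 = (0.5/2)·[(-42.5) + 2·(-64.625) + 2·(-93) + 2·(-128.375) + 2·(-171.5) + (-223.125)] = -295.15625.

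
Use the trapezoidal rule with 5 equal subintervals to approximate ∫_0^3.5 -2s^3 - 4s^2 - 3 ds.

-146.8425

Δs = (3.5 − 0)/5 = 0.7.
f(0) = -3, f(0.7) = -5.646, f(1.4) = -16.328, f(2.1) = -39.162, f(2.8) = -78.264, f(3.5) = -137.75.
T_5 = (Δs/2)·[f(s_0) + 2f(s_1) + ... + 2f(s_{4}) + f(s_5)].
Sum = -146.8425.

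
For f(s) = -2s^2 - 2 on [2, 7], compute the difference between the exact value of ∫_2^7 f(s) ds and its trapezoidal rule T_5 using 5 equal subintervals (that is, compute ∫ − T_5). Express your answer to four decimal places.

1.6667

Exact integral: ∫_2^7 f(s) ds ≈ -233.333333.
T_5 = -235.
Error ≈ -233.333333 − (-235) ≈ 1.6667.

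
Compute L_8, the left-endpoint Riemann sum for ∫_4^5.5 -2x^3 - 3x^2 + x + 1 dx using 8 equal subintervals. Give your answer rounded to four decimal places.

Δx = (5.5 − 4)/8 = 0.1875.
Left endpoints: 4, 4.1875, 4.375, 4.5625, 4.75, 4.9375, 5.125, 5.3125.
f(4) = -171, f(4.1875) = -397875/2048, f(4.375) = -219.52734375, f(4.5625) = -505521/2048, f(4.75) = -276.28125, f(4.9375) = -630663/2048, f(5.125) = -341.89453125, f(5.3125) = -774597/2048.
Sum = Δx · [f(4) + f(4.1875) + f(4.375) + ...].
Sum ≈ -400.4956.

-400.4956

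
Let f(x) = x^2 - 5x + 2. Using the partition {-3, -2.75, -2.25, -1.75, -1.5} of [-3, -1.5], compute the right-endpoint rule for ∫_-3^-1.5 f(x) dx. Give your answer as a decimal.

Subinterval widths: 0.25, 0.5, 0.5, 0.25.
Right endpoints: -2.75, -2.25, -1.75, -1.5.
f(-2.75) = 23.3125, f(-2.25) = 18.3125, f(-1.75) = 13.8125, f(-1.5) = 11.75.
Sum = Σ Δx_i · f(x_i).
Sum = 24.828125.

24.828125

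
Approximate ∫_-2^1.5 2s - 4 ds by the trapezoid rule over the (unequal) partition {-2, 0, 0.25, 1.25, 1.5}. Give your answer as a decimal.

Subinterval widths: 2, 0.25, 1, 0.25.
f(-2) = -8, f(0) = -4, f(0.25) = -3.5, f(1.25) = -1.5, f(1.5) = -1.
On each subinterval the trapezoid contributes (Δs_i/2)·[f(s_{i-1}) + f(s_i)].
Sum = -15.75.

-15.75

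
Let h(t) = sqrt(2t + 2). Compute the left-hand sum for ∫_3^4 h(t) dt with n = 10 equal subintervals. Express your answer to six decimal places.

2.981730

Δt = (4 − 3)/10 = 0.1.
Left endpoints: 3, 3.1, 3.2, 3.3, 3.4, 3.5, 3.6, 3.7, 3.8, 3.9.
h(3) ≈ 2.828427, h(3.1) ≈ 2.863564, h(3.2) ≈ 2.898275, h(3.3) ≈ 2.932576, h(3.4) ≈ 2.966479, h(3.5) ≈ 3.000000, h(3.6) ≈ 3.033150, h(3.7) ≈ 3.065942, h(3.8) ≈ 3.098387, h(3.9) ≈ 3.130495.
Sum = Δt · [h(3) + h(3.1) + h(3.2) + ...].
Sum ≈ 2.981730.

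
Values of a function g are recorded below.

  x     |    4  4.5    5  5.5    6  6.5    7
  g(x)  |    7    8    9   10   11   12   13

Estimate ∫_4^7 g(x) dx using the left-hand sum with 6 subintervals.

28.5

Δx = 0.5.
Sum = 0.5·[7 + 8 + 9 + 10 + 11 + 12] = 28.5.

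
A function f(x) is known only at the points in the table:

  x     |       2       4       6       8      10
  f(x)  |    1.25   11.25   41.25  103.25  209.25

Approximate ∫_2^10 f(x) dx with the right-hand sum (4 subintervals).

730

Δx = 2.
Sum = 2·[11.25 + 41.25 + 103.25 + 209.25] = 730.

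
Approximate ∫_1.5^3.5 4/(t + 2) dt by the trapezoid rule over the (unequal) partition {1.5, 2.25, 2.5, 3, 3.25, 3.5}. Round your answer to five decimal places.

1.81388

Subinterval widths: 0.75, 0.25, 0.5, 0.25, 0.25.
f(1.5) = 8/7, f(2.25) = 16/17, f(2.5) = 8/9, f(3) = 0.8, f(3.25) = 16/21, f(3.5) = 8/11.
On each subinterval the trapezoid contributes (Δt_i/2)·[f(t_{i-1}) + f(t_i)].
Sum ≈ 1.81388.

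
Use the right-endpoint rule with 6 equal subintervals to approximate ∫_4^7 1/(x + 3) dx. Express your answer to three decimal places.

0.346

Δx = (7 − 4)/6 = 0.5.
Right endpoints: 4.5, 5, 5.5, 6, 6.5, 7.
f(4.5) = 2/15, f(5) = 0.125, f(5.5) = 2/17, f(6) = 1/9, f(6.5) = 2/19, f(7) = 0.1.
Sum = Δx · [f(4.5) + f(5) + f(5.5) + ...].
Sum ≈ 0.346.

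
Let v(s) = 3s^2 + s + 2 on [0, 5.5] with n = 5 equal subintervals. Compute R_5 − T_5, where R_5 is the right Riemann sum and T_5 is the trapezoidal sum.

52.9375

R_5 = 248.765.
T_5 = 195.8275.
R_5 − T_5 = 52.9375.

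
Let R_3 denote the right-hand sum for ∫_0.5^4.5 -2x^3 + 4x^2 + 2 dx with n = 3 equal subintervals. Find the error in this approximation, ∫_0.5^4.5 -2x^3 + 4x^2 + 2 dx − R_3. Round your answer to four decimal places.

Exact integral: ∫_0.5^4.5 f(x) dx ≈ -75.666667.
R_3 ≈ -156.703704.
Error ≈ -75.666667 − (-156.703704) ≈ 81.0370.

81.0370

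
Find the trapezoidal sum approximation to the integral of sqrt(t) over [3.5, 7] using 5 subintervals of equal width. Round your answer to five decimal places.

7.97838

Δt = (7 − 3.5)/5 = 0.7.
f(3.5) ≈ 1.87083, f(4.2) ≈ 2.04939, f(4.9) ≈ 2.21359, f(5.6) ≈ 2.36643, f(6.3) ≈ 2.50998, f(7) ≈ 2.64575.
T_5 = (Δt/2)·[f(t_0) + 2f(t_1) + ... + 2f(t_{4}) + f(t_5)].
Sum ≈ 7.97838.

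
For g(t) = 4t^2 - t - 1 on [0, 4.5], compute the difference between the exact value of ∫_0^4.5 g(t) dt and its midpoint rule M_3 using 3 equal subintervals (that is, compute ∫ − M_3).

Exact integral: ∫_0^4.5 g(t) dt = 106.875.
M_3 = 103.5.
Error = 106.875 − 103.5 = 3.375.

3.375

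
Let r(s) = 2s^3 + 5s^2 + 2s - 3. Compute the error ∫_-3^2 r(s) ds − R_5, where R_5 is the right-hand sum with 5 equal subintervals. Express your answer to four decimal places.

Exact integral: ∫_-3^2 r(s) ds ≈ 5.833333.
R_5 = 35.
Error ≈ 5.833333 − 35 ≈ -29.1667.

-29.1667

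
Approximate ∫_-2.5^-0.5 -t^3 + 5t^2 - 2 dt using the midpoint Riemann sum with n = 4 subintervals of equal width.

31.1875

Δt = (-0.5 − (-2.5))/4 = 0.5.
Midpoints: -2.25, -1.75, -1.25, -0.75.
f(-2.25) = 34.703125, f(-1.75) = 18.671875, f(-1.25) = 7.765625, f(-0.75) = 1.234375.
Sum = Δt · [f(-2.25) + f(-1.75) + f(-1.25) + f(-0.75)].
Sum = 31.1875.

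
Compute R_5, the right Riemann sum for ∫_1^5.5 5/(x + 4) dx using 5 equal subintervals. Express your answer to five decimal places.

3.00583

Δx = (5.5 − 1)/5 = 0.9.
Right endpoints: 1.9, 2.8, 3.7, 4.6, 5.5.
f(1.9) = 50/59, f(2.8) = 25/34, f(3.7) = 50/77, f(4.6) = 25/43, f(5.5) = 10/19.
Sum = Δx · [f(1.9) + f(2.8) + f(3.7) + f(4.6) + f(5.5)].
Sum ≈ 3.00583.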